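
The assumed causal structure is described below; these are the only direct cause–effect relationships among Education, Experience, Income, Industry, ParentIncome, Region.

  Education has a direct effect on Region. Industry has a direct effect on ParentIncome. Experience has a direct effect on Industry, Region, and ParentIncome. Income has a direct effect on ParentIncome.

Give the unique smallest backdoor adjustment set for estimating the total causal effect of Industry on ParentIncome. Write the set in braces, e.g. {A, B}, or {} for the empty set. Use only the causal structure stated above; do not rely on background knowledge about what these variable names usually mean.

{Experience}

Variables eligible for adjustment (non-descendants of Industry, excluding Industry and ParentIncome): {Education, Experience, Income, Region}.
Backdoor paths from Industry to ParentIncome:
  P1: Industry <- Experience -> ParentIncome
The empty set is not sufficient: P1 (Industry <- Experience -> ParentIncome) has no collider blocking it and no conditioned non-collider, so it is open.
Try {Experience}:
  P1: blocked at fork node Experience ∈ conditioning set.
{Experience} contains no descendant of Industry and blocks every backdoor path.
No other singleton works — e.g. {Education} leaves P1 open — so {Experience} is the unique smallest valid adjustment set.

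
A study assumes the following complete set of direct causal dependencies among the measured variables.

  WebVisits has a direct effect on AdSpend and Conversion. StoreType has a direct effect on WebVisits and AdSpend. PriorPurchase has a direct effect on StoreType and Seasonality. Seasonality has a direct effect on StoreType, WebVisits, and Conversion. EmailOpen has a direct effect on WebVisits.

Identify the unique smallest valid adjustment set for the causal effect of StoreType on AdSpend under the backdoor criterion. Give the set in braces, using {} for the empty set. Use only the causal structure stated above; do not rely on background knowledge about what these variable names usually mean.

Variables eligible for adjustment (non-descendants of StoreType, excluding StoreType and AdSpend): {EmailOpen, PriorPurchase, Seasonality}.
Backdoor paths from StoreType to AdSpend:
  P1: StoreType <- PriorPurchase -> Seasonality -> WebVisits -> AdSpend
  P2: StoreType <- PriorPurchase -> Seasonality -> Conversion <- WebVisits -> AdSpend
  P3: StoreType <- Seasonality -> WebVisits -> AdSpend
  P4: StoreType <- Seasonality -> Conversion <- WebVisits -> AdSpend
The empty set is not sufficient: P1 (StoreType <- PriorPurchase -> Seasonality -> WebVisits -> AdSpend) has no collider blocking it and no conditioned non-collider, so it is open.
Try {Seasonality}:
  P1: blocked at chain node Seasonality ∈ conditioning set.
  P2: blocked at chain node Seasonality ∈ conditioning set.
  P3: blocked at fork node Seasonality ∈ conditioning set.
  P4: blocked at fork node Seasonality ∈ conditioning set.
{Seasonality} contains no descendant of StoreType and blocks every backdoor path.
No other singleton works — e.g. {EmailOpen} leaves P1 open — so {Seasonality} is the unique smallest valid adjustment set.

{Seasonality}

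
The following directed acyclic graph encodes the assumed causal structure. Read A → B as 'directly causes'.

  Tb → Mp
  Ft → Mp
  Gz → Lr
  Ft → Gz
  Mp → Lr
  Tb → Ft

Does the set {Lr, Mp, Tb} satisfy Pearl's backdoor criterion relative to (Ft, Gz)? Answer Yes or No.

No

Backdoor paths from Ft to Gz (paths whose first edge points into Ft):
  P1: Ft <- Tb -> Mp -> Lr <- Gz
Condition 1 (no descendant of Ft in the set): FAILS — Lr and Mp are descendants of Ft.
Condition 2 (every backdoor path blocked by {Lr, Mp, Tb}):
  P1: blocked at fork node Tb ∈ conditioning set.
{Lr, Mp, Tb} does not satisfy the backdoor criterion.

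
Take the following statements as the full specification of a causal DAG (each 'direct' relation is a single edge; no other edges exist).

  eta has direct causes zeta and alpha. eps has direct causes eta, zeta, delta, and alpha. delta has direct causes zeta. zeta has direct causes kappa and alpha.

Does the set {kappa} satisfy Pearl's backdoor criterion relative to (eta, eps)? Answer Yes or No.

Backdoor paths from eta to eps (paths whose first edge points into eta):
  P1: eta <- alpha -> zeta -> delta -> eps
  P2: eta <- alpha -> zeta -> eps
  P3: eta <- alpha -> eps
  P4: eta <- zeta <- alpha -> eps
  P5: eta <- zeta -> delta -> eps
  P6: eta <- zeta -> eps
Condition 1 (no descendant of eta in the set): holds — descendants of eta are {eps}; none are in {kappa}.
Condition 2 (every backdoor path blocked by {kappa}):
  P1: open — no interior node is in the conditioning set.
  P2: open — no interior node is in the conditioning set.
  P3: open — no interior node is in the conditioning set.
  P4: open — no interior node is in the conditioning set.
  P5: open — no interior node is in the conditioning set.
  P6: open — no interior node is in the conditioning set.
{kappa} does not satisfy the backdoor criterion.

No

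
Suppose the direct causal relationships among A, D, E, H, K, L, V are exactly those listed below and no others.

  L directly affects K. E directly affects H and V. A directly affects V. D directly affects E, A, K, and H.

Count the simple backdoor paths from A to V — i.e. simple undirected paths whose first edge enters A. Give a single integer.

2

A backdoor path from A to V is any simple undirected path whose first edge points into A (i.e. leaves A via a parent).
Parents of A: {D}.
Enumerating:
  P1: A <- D -> E -> V
  P2: A <- D -> H <- E -> V
That exhausts the simple backdoor paths. Count: 2.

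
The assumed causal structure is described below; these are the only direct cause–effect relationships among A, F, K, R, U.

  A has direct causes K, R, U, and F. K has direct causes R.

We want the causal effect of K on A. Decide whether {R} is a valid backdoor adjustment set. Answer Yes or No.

Yes

Backdoor paths from K to A (paths whose first edge points into K):
  P1: K <- R -> A
Condition 1 (no descendant of K in the set): holds — descendants of K are {A}; none are in {R}.
Condition 2 (every backdoor path blocked by {R}):
  P1: blocked at fork node R ∈ conditioning set.
{R} satisfies the backdoor criterion.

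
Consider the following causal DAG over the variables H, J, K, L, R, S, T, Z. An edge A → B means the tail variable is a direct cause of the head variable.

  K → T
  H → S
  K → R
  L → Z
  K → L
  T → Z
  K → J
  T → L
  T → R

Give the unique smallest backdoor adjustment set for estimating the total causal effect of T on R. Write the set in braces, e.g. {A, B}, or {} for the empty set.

Variables eligible for adjustment (non-descendants of T, excluding T and R): {H, J, K, S}.
Backdoor paths from T to R:
  P1: T <- K -> R
The empty set is not sufficient: P1 (T <- K -> R) has no collider blocking it and no conditioned non-collider, so it is open.
Try {K}:
  P1: blocked at fork node K ∈ conditioning set.
{K} contains no descendant of T and blocks every backdoor path.
No other singleton works — e.g. {H} leaves P1 open — so {K} is the unique smallest valid adjustment set.

{K}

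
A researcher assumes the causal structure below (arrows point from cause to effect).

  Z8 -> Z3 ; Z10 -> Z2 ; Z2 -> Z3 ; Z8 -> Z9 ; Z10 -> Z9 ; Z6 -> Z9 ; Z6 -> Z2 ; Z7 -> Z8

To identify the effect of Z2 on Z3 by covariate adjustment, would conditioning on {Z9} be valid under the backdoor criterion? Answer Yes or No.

Backdoor paths from Z2 to Z3 (paths whose first edge points into Z2):
  P1: Z2 <- Z6 -> Z9 <- Z8 -> Z3
  P2: Z2 <- Z10 -> Z9 <- Z8 -> Z3
Condition 1 (no descendant of Z2 in the set): holds — descendants of Z2 are {Z3}; none are in {Z9}.
Condition 2 (every backdoor path blocked by {Z9}):
  P1: open — collider(s) Z9 are conditioned on (or have a conditioned descendant) and no non-collider on the path is in the set.
  P2: open — collider(s) Z9 are conditioned on (or have a conditioned descendant) and no non-collider on the path is in the set.
{Z9} does not satisfy the backdoor criterion.

No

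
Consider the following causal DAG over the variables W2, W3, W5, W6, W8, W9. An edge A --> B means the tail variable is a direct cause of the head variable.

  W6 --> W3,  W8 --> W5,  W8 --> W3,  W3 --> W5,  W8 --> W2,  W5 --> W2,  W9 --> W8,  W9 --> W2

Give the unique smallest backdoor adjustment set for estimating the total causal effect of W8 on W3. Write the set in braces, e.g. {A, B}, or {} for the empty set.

{}

Variables eligible for adjustment (non-descendants of W8, excluding W8 and W3): {W6, W9}.
Backdoor paths from W8 to W3:
  P1: W8 <- W9 -> W2 <- W5 <- W3
Each backdoor path contains an unconditioned collider, so every path is already blocked with the empty conditioning set:
  P1: blocked at collider W2 (neither it nor any descendant is in the conditioning set).
The empty set is therefore the unique smallest valid set.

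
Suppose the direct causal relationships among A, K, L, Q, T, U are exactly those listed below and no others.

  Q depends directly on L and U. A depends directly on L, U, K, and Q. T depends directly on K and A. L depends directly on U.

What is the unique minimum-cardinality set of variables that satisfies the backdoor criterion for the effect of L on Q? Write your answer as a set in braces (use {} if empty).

Variables eligible for adjustment (non-descendants of L, excluding L and Q): {K, U}.
Backdoor paths from L to Q:
  P1: L <- U -> Q
  P2: L <- U -> A <- Q
The empty set is not sufficient: P1 (L <- U -> Q) has no collider blocking it and no conditioned non-collider, so it is open.
Try {U}:
  P1: blocked at fork node U ∈ conditioning set.
  P2: blocked at fork node U ∈ conditioning set.
{U} contains no descendant of L and blocks every backdoor path.
No other singleton works — e.g. {K} leaves P1 open — so {U} is the unique smallest valid adjustment set.

{U}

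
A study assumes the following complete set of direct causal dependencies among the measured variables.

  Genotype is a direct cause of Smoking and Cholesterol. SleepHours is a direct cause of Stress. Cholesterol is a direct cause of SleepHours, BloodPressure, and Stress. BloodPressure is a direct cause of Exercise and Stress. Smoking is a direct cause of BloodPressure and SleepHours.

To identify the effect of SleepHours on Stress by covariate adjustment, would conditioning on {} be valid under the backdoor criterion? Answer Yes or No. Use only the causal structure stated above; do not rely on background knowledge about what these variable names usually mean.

No

Backdoor paths from SleepHours to Stress (paths whose first edge points into SleepHours):
  P1: SleepHours <- Cholesterol <- Genotype -> Smoking -> BloodPressure -> Stress
  P2: SleepHours <- Cholesterol -> BloodPressure -> Stress
  P3: SleepHours <- Cholesterol -> Stress
  P4: SleepHours <- Smoking <- Genotype -> Cholesterol -> BloodPressure -> Stress
  P5: SleepHours <- Smoking <- Genotype -> Cholesterol -> Stress
  P6: SleepHours <- Smoking -> BloodPressure <- Cholesterol -> Stress
  P7: SleepHours <- Smoking -> BloodPressure -> Stress
Condition 1 (no descendant of SleepHours in the set): holds — descendants of SleepHours are {Stress}; none are in {}.
Condition 2 (every backdoor path blocked by {}):
  P1: open — no interior node is in the conditioning set.
  P2: open — no interior node is in the conditioning set.
  P3: open — no interior node is in the conditioning set.
  P4: open — no interior node is in the conditioning set.
  P5: open — no interior node is in the conditioning set.
  P6: blocked at collider BloodPressure (neither it nor any descendant is in the conditioning set).
  P7: open — no interior node is in the conditioning set.
{} does not satisfy the backdoor criterion.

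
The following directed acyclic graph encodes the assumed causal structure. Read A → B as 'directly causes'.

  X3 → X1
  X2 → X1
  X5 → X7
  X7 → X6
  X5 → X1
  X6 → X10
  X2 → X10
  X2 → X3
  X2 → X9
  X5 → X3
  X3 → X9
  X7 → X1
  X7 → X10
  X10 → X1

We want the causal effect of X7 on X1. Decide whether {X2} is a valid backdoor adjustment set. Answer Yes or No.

No

Backdoor paths from X7 to X1 (paths whose first edge points into X7):
  P1: X7 <- X5 -> X3 <- X2 -> X10 -> X1
  P2: X7 <- X5 -> X3 <- X2 -> X1
  P3: X7 <- X5 -> X3 -> X9 <- X2 -> X10 -> X1
  P4: X7 <- X5 -> X3 -> X9 <- X2 -> X1
  P5: X7 <- X5 -> X3 -> X1
  P6: X7 <- X5 -> X1
Condition 1 (no descendant of X7 in the set): holds — descendants of X7 are {X1, X10, X6}; none are in {X2}.
Condition 2 (every backdoor path blocked by {X2}):
  P1: blocked at collider X3 (neither it nor any descendant is in the conditioning set).
  P2: blocked at collider X3 (neither it nor any descendant is in the conditioning set).
  P3: blocked at collider X9 (neither it nor any descendant is in the conditioning set).
  P4: blocked at collider X9 (neither it nor any descendant is in the conditioning set).
  P5: open — no interior node is in the conditioning set.
  P6: open — no interior node is in the conditioning set.
{X2} does not satisfy the backdoor criterion.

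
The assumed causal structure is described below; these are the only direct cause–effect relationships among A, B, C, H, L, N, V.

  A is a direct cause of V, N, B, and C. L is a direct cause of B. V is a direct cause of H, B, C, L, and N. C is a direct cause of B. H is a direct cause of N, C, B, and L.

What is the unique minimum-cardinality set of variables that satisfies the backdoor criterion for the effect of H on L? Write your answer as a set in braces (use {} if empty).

{V}

Variables eligible for adjustment (non-descendants of H, excluding H and L): {A, V}.
Backdoor paths from H to L:
  P1: H <- V <- A -> C -> B <- L
  P2: H <- V <- A -> B <- L
  P3: H <- V -> L
  P4: H <- V -> C <- A -> B <- L
  P5: H <- V -> C -> B <- L
  P6: H <- V -> N <- A -> C -> B <- L
  P7: H <- V -> N <- A -> B <- L
  P8: H <- V -> B <- L
The empty set is not sufficient: P3 (H <- V -> L) has no collider blocking it and no conditioned non-collider, so it is open.
Try {V}:
  P1: blocked at chain node V ∈ conditioning set.
  P2: blocked at chain node V ∈ conditioning set.
  P3: blocked at fork node V ∈ conditioning set.
  P4: blocked at fork node V ∈ conditioning set.
  P5: blocked at fork node V ∈ conditioning set.
  P6: blocked at fork node V ∈ conditioning set.
  P7: blocked at fork node V ∈ conditioning set.
  P8: blocked at fork node V ∈ conditioning set.
{V} contains no descendant of H and blocks every backdoor path.
No other singleton works — e.g. {A} leaves P3 open — so {V} is the unique smallest valid adjustment set.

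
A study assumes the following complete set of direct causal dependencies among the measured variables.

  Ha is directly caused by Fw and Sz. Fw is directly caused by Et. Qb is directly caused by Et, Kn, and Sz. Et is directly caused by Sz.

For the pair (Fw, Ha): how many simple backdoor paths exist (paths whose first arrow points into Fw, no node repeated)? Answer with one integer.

A backdoor path from Fw to Ha is any simple undirected path whose first edge points into Fw (i.e. leaves Fw via a parent).
Parents of Fw: {Et}.
Enumerating:
  P1: Fw <- Et <- Sz -> Ha
  P2: Fw <- Et -> Qb <- Sz -> Ha
That exhausts the simple backdoor paths. Count: 2.

2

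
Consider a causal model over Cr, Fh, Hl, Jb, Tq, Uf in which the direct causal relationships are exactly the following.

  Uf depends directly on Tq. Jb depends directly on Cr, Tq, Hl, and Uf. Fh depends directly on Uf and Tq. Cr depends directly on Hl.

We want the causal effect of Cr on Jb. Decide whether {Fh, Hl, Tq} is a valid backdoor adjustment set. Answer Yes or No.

Backdoor paths from Cr to Jb (paths whose first edge points into Cr):
  P1: Cr <- Hl -> Jb
Condition 1 (no descendant of Cr in the set): holds — descendants of Cr are {Jb}; none are in {Fh, Hl, Tq}.
Condition 2 (every backdoor path blocked by {Fh, Hl, Tq}):
  P1: blocked at fork node Hl ∈ conditioning set.
{Fh, Hl, Tq} satisfies the backdoor criterion.

Yes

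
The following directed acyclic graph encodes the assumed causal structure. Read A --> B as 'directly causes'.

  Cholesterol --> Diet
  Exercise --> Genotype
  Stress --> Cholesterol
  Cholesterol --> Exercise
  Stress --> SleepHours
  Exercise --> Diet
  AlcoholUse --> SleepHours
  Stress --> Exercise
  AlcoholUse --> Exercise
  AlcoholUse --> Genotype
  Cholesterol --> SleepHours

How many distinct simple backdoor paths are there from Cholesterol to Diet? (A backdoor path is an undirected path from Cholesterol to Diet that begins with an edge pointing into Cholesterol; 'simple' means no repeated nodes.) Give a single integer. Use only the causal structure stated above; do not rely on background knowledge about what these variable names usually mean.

3

A backdoor path from Cholesterol to Diet is any simple undirected path whose first edge points into Cholesterol (i.e. leaves Cholesterol via a parent).
Parents of Cholesterol: {Stress}.
Enumerating:
  P1: Cholesterol <- Stress -> Exercise -> Diet
  P2: Cholesterol <- Stress -> SleepHours <- AlcoholUse -> Exercise -> Diet
  P3: Cholesterol <- Stress -> SleepHours <- AlcoholUse -> Genotype <- Exercise -> Diet
That exhausts the simple backdoor paths. Count: 3.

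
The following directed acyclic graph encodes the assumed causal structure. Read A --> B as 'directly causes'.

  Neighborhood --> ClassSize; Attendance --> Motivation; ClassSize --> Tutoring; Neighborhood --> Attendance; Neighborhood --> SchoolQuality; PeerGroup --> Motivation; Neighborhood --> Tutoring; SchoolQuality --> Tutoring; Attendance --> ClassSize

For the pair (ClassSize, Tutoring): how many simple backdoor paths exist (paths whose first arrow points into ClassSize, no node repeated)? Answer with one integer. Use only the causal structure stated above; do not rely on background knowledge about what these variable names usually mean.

4

A backdoor path from ClassSize to Tutoring is any simple undirected path whose first edge points into ClassSize (i.e. leaves ClassSize via a parent).
Parents of ClassSize: {Attendance, Neighborhood}.
Enumerating:
  P1: ClassSize <- Neighborhood -> SchoolQuality -> Tutoring
  P2: ClassSize <- Neighborhood -> Tutoring
  P3: ClassSize <- Attendance <- Neighborhood -> SchoolQuality -> Tutoring
  P4: ClassSize <- Attendance <- Neighborhood -> Tutoring
That exhausts the simple backdoor paths. Count: 4.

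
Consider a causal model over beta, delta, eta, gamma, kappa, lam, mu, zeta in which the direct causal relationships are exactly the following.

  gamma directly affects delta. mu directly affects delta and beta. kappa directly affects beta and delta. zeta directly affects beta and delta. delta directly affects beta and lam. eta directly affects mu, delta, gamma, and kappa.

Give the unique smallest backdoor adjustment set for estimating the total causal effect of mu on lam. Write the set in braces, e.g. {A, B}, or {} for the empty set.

{eta}

Variables eligible for adjustment (non-descendants of mu, excluding mu and lam): {eta, gamma, kappa, zeta}.
Backdoor paths from mu to lam:
  P1: mu <- eta -> kappa -> delta -> lam
  P2: mu <- eta -> kappa -> beta <- zeta -> delta -> lam
  P3: mu <- eta -> kappa -> beta <- delta -> lam
  P4: mu <- eta -> gamma -> delta -> lam
  P5: mu <- eta -> delta -> lam
The empty set is not sufficient: P1 (mu <- eta -> kappa -> delta -> lam) has no collider blocking it and no conditioned non-collider, so it is open.
Try {eta}:
  P1: blocked at fork node eta ∈ conditioning set.
  P2: blocked at fork node eta ∈ conditioning set.
  P3: blocked at fork node eta ∈ conditioning set.
  P4: blocked at fork node eta ∈ conditioning set.
  P5: blocked at fork node eta ∈ conditioning set.
{eta} contains no descendant of mu and blocks every backdoor path.
No other singleton works — e.g. {kappa} leaves P4 open — so {eta} is the unique smallest valid adjustment set.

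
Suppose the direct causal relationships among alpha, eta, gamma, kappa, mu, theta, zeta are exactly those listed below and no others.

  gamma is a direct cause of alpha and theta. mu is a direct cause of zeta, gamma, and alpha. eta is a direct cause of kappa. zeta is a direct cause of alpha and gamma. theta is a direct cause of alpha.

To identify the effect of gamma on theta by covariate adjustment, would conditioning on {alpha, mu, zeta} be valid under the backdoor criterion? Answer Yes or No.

No

Backdoor paths from gamma to theta (paths whose first edge points into gamma):
  P1: gamma <- mu -> zeta -> alpha <- theta
  P2: gamma <- mu -> alpha <- theta
  P3: gamma <- zeta <- mu -> alpha <- theta
  P4: gamma <- zeta -> alpha <- theta
Condition 1 (no descendant of gamma in the set): FAILS — alpha is a descendant of gamma.
Condition 2 (every backdoor path blocked by {alpha, mu, zeta}):
  P1: blocked at fork node mu ∈ conditioning set.
  P2: blocked at fork node mu ∈ conditioning set.
  P3: blocked at chain node zeta ∈ conditioning set.
  P4: blocked at fork node zeta ∈ conditioning set.
{alpha, mu, zeta} does not satisfy the backdoor criterion.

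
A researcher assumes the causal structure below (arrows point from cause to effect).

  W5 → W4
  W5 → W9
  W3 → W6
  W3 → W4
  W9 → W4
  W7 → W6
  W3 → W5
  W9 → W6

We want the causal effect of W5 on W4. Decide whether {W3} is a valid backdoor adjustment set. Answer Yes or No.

Backdoor paths from W5 to W4 (paths whose first edge points into W5):
  P1: W5 <- W3 -> W4
  P2: W5 <- W3 -> W6 <- W9 -> W4
Condition 1 (no descendant of W5 in the set): holds — descendants of W5 are {W4, W6, W9}; none are in {W3}.
Condition 2 (every backdoor path blocked by {W3}):
  P1: blocked at fork node W3 ∈ conditioning set.
  P2: blocked at fork node W3 ∈ conditioning set.
{W3} satisfies the backdoor criterion.

Yes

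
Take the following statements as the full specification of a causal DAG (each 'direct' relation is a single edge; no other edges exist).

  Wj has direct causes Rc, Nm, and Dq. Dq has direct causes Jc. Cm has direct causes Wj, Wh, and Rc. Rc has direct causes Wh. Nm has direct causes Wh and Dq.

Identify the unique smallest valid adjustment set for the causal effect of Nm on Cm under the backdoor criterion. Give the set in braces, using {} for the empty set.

Variables eligible for adjustment (non-descendants of Nm, excluding Nm and Cm): {Dq, Jc, Rc, Wh}.
Backdoor paths from Nm to Cm:
  P1: Nm <- Dq -> Wj <- Rc <- Wh -> Cm
  P2: Nm <- Dq -> Wj <- Rc -> Cm
  P3: Nm <- Dq -> Wj -> Cm
  P4: Nm <- Wh -> Rc -> Wj -> Cm
  P5: Nm <- Wh -> Rc -> Cm
  P6: Nm <- Wh -> Cm
The empty set is not sufficient: P3 (Nm <- Dq -> Wj -> Cm) has no collider blocking it and no conditioned non-collider, so it is open.
Try {Dq, Wh}:
  P1: blocked at fork node Dq ∈ conditioning set.
  P2: blocked at fork node Dq ∈ conditioning set.
  P3: blocked at fork node Dq ∈ conditioning set.
  P4: blocked at fork node Wh ∈ conditioning set.
  P5: blocked at fork node Wh ∈ conditioning set.
  P6: blocked at fork node Wh ∈ conditioning set.
{Dq, Wh} contains no descendant of Nm and blocks every backdoor path.
Every element of {Dq, Wh} is needed (dropping Dq leaves P3 open; dropping Wh leaves P4 open), so no proper subset is valid.
Among all size-2 subsets of the eligible variables, only {Dq, Wh} blocks every backdoor path, so it is the unique smallest valid adjustment set.

{Dq, Wh}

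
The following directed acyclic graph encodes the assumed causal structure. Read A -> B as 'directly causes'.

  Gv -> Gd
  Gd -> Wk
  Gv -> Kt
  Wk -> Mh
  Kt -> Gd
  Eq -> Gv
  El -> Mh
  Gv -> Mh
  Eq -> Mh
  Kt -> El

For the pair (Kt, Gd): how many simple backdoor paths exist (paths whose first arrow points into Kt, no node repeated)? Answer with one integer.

A backdoor path from Kt to Gd is any simple undirected path whose first edge points into Kt (i.e. leaves Kt via a parent).
Parents of Kt: {Gv}.
Enumerating:
  P1: Kt <- Gv <- Eq -> Mh <- Wk <- Gd
  P2: Kt <- Gv -> Gd
  P3: Kt <- Gv -> Mh <- Wk <- Gd
That exhausts the simple backdoor paths. Count: 3.

3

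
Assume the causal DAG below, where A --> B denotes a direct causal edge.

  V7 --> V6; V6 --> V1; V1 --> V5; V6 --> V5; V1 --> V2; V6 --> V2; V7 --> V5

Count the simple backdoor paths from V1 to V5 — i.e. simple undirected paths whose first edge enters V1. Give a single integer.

2

A backdoor path from V1 to V5 is any simple undirected path whose first edge points into V1 (i.e. leaves V1 via a parent).
Parents of V1: {V6}.
Enumerating:
  P1: V1 <- V6 <- V7 -> V5
  P2: V1 <- V6 -> V5
That exhausts the simple backdoor paths. Count: 2.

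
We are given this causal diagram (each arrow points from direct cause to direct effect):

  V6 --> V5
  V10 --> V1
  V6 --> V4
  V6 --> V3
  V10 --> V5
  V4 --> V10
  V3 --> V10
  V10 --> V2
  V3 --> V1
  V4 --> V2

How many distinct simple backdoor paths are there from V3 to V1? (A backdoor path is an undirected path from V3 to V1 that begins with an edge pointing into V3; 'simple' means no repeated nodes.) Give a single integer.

3

A backdoor path from V3 to V1 is any simple undirected path whose first edge points into V3 (i.e. leaves V3 via a parent).
Parents of V3: {V6}.
Enumerating:
  P1: V3 <- V6 -> V4 -> V10 -> V1
  P2: V3 <- V6 -> V4 -> V2 <- V10 -> V1
  P3: V3 <- V6 -> V5 <- V10 -> V1
That exhausts the simple backdoor paths. Count: 3.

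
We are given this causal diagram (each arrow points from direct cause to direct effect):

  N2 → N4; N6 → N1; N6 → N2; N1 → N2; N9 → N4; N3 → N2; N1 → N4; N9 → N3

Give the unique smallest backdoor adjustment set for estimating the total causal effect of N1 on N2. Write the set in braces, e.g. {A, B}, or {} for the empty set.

{N6}

Variables eligible for adjustment (non-descendants of N1, excluding N1 and N2): {N3, N6, N9}.
Backdoor paths from N1 to N2:
  P1: N1 <- N6 -> N2
The empty set is not sufficient: P1 (N1 <- N6 -> N2) has no collider blocking it and no conditioned non-collider, so it is open.
Try {N6}:
  P1: blocked at fork node N6 ∈ conditioning set.
{N6} contains no descendant of N1 and blocks every backdoor path.
No other singleton works — e.g. {N9} leaves P1 open — so {N6} is the unique smallest valid adjustment set.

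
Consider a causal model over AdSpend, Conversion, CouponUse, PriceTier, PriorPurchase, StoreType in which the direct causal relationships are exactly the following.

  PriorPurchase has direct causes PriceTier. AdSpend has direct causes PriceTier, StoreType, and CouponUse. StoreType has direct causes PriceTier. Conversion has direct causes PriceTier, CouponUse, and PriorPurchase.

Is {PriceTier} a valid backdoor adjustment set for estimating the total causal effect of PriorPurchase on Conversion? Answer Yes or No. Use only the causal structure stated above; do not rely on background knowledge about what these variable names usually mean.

Yes

Backdoor paths from PriorPurchase to Conversion (paths whose first edge points into PriorPurchase):
  P1: PriorPurchase <- PriceTier -> StoreType -> AdSpend <- CouponUse -> Conversion
  P2: PriorPurchase <- PriceTier -> AdSpend <- CouponUse -> Conversion
  P3: PriorPurchase <- PriceTier -> Conversion
Condition 1 (no descendant of PriorPurchase in the set): holds — descendants of PriorPurchase are {Conversion}; none are in {PriceTier}.
Condition 2 (every backdoor path blocked by {PriceTier}):
  P1: blocked at fork node PriceTier ∈ conditioning set.
  P2: blocked at fork node PriceTier ∈ conditioning set.
  P3: blocked at fork node PriceTier ∈ conditioning set.
{PriceTier} satisfies the backdoor criterion.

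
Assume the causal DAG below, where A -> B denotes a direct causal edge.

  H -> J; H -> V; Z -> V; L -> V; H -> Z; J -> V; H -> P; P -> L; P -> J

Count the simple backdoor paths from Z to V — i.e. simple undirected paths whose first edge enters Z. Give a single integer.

A backdoor path from Z to V is any simple undirected path whose first edge points into Z (i.e. leaves Z via a parent).
Parents of Z: {H}.
Enumerating:
  P1: Z <- H -> P -> L -> V
  P2: Z <- H -> P -> J -> V
  P3: Z <- H -> J <- P -> L -> V
  P4: Z <- H -> J -> V
  P5: Z <- H -> V
That exhausts the simple backdoor paths. Count: 5.

5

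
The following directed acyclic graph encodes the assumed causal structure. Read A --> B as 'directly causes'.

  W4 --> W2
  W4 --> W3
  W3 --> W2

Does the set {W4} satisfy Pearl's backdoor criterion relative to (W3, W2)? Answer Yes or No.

Backdoor paths from W3 to W2 (paths whose first edge points into W3):
  P1: W3 <- W4 -> W2
Condition 1 (no descendant of W3 in the set): holds — descendants of W3 are {W2}; none are in {W4}.
Condition 2 (every backdoor path blocked by {W4}):
  P1: blocked at fork node W4 ∈ conditioning set.
{W4} satisfies the backdoor criterion.

Yes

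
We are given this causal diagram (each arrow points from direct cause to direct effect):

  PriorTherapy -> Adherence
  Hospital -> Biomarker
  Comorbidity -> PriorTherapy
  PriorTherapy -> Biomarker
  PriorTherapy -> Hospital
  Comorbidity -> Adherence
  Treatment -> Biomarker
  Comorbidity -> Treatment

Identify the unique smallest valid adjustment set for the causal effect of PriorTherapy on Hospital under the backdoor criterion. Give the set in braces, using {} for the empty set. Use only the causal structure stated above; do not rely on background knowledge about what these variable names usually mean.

Variables eligible for adjustment (non-descendants of PriorTherapy, excluding PriorTherapy and Hospital): {Comorbidity, Treatment}.
Backdoor paths from PriorTherapy to Hospital:
  P1: PriorTherapy <- Comorbidity -> Treatment -> Biomarker <- Hospital
Each backdoor path contains an unconditioned collider, so every path is already blocked with the empty conditioning set:
  P1: blocked at collider Biomarker (neither it nor any descendant is in the conditioning set).
The empty set is therefore the unique smallest valid set.

{}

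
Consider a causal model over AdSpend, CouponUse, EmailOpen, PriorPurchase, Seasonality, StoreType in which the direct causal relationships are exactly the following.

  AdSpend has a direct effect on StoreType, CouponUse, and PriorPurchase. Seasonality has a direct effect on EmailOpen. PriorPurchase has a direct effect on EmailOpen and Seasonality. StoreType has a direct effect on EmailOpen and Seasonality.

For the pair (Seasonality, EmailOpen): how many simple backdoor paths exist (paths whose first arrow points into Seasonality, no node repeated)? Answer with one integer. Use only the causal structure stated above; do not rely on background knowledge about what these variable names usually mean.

A backdoor path from Seasonality to EmailOpen is any simple undirected path whose first edge points into Seasonality (i.e. leaves Seasonality via a parent).
Parents of Seasonality: {PriorPurchase, StoreType}.
Enumerating:
  P1: Seasonality <- StoreType <- AdSpend -> PriorPurchase -> EmailOpen
  P2: Seasonality <- StoreType -> EmailOpen
  P3: Seasonality <- PriorPurchase <- AdSpend -> StoreType -> EmailOpen
  P4: Seasonality <- PriorPurchase -> EmailOpen
That exhausts the simple backdoor paths. Count: 4.

4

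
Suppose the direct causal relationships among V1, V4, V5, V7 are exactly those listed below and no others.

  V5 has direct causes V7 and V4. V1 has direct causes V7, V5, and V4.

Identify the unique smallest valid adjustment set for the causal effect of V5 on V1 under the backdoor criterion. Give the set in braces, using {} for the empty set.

Variables eligible for adjustment (non-descendants of V5, excluding V5 and V1): {V4, V7}.
Backdoor paths from V5 to V1:
  P1: V5 <- V4 -> V1
  P2: V5 <- V7 -> V1
The empty set is not sufficient: P1 (V5 <- V4 -> V1) has no collider blocking it and no conditioned non-collider, so it is open.
Try {V4, V7}:
  P1: blocked at fork node V4 ∈ conditioning set.
  P2: blocked at fork node V7 ∈ conditioning set.
{V4, V7} contains no descendant of V5 and blocks every backdoor path.
Every element of {V4, V7} is needed (dropping V4 leaves P1 open; dropping V7 leaves P2 open), so no proper subset is valid.
Among all size-2 subsets of the eligible variables, only {V4, V7} blocks every backdoor path, so it is the unique smallest valid adjustment set.

{V4, V7}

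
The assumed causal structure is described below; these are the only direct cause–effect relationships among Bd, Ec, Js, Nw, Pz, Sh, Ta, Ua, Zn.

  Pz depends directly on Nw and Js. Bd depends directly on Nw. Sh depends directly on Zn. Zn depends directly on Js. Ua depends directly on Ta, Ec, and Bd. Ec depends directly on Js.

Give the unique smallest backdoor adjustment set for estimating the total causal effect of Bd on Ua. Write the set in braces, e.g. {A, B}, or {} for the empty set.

{}

Variables eligible for adjustment (non-descendants of Bd, excluding Bd and Ua): {Ec, Js, Nw, Pz, Sh, Ta, Zn}.
Backdoor paths from Bd to Ua:
  P1: Bd <- Nw -> Pz <- Js -> Ec -> Ua
Each backdoor path contains an unconditioned collider, so every path is already blocked with the empty conditioning set:
  P1: blocked at collider Pz (neither it nor any descendant is in the conditioning set).
The empty set is therefore the unique smallest valid set.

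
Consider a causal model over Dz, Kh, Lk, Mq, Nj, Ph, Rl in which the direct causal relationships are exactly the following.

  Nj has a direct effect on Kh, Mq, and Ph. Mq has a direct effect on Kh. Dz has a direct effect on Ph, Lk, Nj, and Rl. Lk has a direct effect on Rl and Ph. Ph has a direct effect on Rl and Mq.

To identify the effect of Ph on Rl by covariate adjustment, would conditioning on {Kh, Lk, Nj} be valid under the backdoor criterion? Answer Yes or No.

Backdoor paths from Ph to Rl (paths whose first edge points into Ph):
  P1: Ph <- Dz -> Lk -> Rl
  P2: Ph <- Dz -> Rl
  P3: Ph <- Lk <- Dz -> Rl
  P4: Ph <- Lk -> Rl
  P5: Ph <- Nj <- Dz -> Lk -> Rl
  P6: Ph <- Nj <- Dz -> Rl
Condition 1 (no descendant of Ph in the set): FAILS — Kh is a descendant of Ph.
Condition 2 (every backdoor path blocked by {Kh, Lk, Nj}):
  P1: blocked at chain node Lk ∈ conditioning set.
  P2: open — no interior node is in the conditioning set.
  P3: blocked at chain node Lk ∈ conditioning set.
  P4: blocked at fork node Lk ∈ conditioning set.
  P5: blocked at chain node Nj ∈ conditioning set.
  P6: blocked at chain node Nj ∈ conditioning set.
{Kh, Lk, Nj} does not satisfy the backdoor criterion.

No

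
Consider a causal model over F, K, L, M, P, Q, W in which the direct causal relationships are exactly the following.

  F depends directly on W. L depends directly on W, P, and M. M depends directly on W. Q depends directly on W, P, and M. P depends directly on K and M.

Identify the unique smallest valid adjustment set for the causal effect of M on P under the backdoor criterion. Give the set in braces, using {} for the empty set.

Variables eligible for adjustment (non-descendants of M, excluding M and P): {F, K, W}.
Backdoor paths from M to P:
  P1: M <- W -> L <- P
  P2: M <- W -> Q <- P
Each backdoor path contains an unconditioned collider, so every path is already blocked with the empty conditioning set:
  P1: blocked at collider L (neither it nor any descendant is in the conditioning set).
  P2: blocked at collider Q (neither it nor any descendant is in the conditioning set).
The empty set is therefore the unique smallest valid set.

{}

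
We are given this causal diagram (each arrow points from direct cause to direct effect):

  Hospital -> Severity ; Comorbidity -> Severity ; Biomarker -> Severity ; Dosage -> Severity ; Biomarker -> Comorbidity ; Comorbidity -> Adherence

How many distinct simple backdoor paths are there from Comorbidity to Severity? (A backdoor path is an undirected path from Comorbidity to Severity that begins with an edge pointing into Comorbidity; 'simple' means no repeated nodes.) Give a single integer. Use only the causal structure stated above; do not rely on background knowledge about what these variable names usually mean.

A backdoor path from Comorbidity to Severity is any simple undirected path whose first edge points into Comorbidity (i.e. leaves Comorbidity via a parent).
Parents of Comorbidity: {Biomarker}.
Enumerating:
  P1: Comorbidity <- Biomarker -> Severity
That exhausts the simple backdoor paths. Count: 1.

1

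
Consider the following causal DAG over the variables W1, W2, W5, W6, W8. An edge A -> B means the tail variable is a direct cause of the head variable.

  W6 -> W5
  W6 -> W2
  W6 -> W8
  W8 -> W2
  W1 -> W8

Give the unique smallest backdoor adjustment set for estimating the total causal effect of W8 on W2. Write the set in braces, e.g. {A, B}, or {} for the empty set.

{W6}

Variables eligible for adjustment (non-descendants of W8, excluding W8 and W2): {W1, W5, W6}.
Backdoor paths from W8 to W2:
  P1: W8 <- W6 -> W2
The empty set is not sufficient: P1 (W8 <- W6 -> W2) has no collider blocking it and no conditioned non-collider, so it is open.
Try {W6}:
  P1: blocked at fork node W6 ∈ conditioning set.
{W6} contains no descendant of W8 and blocks every backdoor path.
No other singleton works — e.g. {W1} leaves P1 open — so {W6} is the unique smallest valid adjustment set.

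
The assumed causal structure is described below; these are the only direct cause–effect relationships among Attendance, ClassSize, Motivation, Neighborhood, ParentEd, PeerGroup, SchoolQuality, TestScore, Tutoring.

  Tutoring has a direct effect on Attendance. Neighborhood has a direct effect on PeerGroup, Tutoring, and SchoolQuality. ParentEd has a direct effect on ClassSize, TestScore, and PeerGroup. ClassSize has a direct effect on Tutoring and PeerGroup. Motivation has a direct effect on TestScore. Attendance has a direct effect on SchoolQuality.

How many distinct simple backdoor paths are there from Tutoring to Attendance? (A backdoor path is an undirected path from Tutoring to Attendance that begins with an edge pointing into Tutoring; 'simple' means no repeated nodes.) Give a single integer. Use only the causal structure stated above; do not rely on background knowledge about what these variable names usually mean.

3

A backdoor path from Tutoring to Attendance is any simple undirected path whose first edge points into Tutoring (i.e. leaves Tutoring via a parent).
Parents of Tutoring: {ClassSize, Neighborhood}.
Enumerating:
  P1: Tutoring <- Neighborhood -> SchoolQuality <- Attendance
  P2: Tutoring <- ClassSize <- ParentEd -> PeerGroup <- Neighborhood -> SchoolQuality <- Attendance
  P3: Tutoring <- ClassSize -> PeerGroup <- Neighborhood -> SchoolQuality <- Attendance
That exhausts the simple backdoor paths. Count: 3.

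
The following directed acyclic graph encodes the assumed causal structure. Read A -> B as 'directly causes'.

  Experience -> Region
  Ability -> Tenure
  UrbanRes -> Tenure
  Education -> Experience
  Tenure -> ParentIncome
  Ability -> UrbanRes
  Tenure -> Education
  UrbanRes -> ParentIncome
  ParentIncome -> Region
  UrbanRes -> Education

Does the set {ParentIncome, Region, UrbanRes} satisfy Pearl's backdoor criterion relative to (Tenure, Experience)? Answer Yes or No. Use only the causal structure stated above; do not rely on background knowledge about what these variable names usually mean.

Backdoor paths from Tenure to Experience (paths whose first edge points into Tenure):
  P1: Tenure <- Ability -> UrbanRes -> Education -> Experience
  P2: Tenure <- Ability -> UrbanRes -> ParentIncome -> Region <- Experience
  P3: Tenure <- UrbanRes -> Education -> Experience
  P4: Tenure <- UrbanRes -> ParentIncome -> Region <- Experience
Condition 1 (no descendant of Tenure in the set): FAILS — ParentIncome and Region are descendants of Tenure.
Condition 2 (every backdoor path blocked by {ParentIncome, Region, UrbanRes}):
  P1: blocked at chain node UrbanRes ∈ conditioning set.
  P2: blocked at chain node UrbanRes ∈ conditioning set.
  P3: blocked at fork node UrbanRes ∈ conditioning set.
  P4: blocked at fork node UrbanRes ∈ conditioning set.
{ParentIncome, Region, UrbanRes} does not satisfy the backdoor criterion.

No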